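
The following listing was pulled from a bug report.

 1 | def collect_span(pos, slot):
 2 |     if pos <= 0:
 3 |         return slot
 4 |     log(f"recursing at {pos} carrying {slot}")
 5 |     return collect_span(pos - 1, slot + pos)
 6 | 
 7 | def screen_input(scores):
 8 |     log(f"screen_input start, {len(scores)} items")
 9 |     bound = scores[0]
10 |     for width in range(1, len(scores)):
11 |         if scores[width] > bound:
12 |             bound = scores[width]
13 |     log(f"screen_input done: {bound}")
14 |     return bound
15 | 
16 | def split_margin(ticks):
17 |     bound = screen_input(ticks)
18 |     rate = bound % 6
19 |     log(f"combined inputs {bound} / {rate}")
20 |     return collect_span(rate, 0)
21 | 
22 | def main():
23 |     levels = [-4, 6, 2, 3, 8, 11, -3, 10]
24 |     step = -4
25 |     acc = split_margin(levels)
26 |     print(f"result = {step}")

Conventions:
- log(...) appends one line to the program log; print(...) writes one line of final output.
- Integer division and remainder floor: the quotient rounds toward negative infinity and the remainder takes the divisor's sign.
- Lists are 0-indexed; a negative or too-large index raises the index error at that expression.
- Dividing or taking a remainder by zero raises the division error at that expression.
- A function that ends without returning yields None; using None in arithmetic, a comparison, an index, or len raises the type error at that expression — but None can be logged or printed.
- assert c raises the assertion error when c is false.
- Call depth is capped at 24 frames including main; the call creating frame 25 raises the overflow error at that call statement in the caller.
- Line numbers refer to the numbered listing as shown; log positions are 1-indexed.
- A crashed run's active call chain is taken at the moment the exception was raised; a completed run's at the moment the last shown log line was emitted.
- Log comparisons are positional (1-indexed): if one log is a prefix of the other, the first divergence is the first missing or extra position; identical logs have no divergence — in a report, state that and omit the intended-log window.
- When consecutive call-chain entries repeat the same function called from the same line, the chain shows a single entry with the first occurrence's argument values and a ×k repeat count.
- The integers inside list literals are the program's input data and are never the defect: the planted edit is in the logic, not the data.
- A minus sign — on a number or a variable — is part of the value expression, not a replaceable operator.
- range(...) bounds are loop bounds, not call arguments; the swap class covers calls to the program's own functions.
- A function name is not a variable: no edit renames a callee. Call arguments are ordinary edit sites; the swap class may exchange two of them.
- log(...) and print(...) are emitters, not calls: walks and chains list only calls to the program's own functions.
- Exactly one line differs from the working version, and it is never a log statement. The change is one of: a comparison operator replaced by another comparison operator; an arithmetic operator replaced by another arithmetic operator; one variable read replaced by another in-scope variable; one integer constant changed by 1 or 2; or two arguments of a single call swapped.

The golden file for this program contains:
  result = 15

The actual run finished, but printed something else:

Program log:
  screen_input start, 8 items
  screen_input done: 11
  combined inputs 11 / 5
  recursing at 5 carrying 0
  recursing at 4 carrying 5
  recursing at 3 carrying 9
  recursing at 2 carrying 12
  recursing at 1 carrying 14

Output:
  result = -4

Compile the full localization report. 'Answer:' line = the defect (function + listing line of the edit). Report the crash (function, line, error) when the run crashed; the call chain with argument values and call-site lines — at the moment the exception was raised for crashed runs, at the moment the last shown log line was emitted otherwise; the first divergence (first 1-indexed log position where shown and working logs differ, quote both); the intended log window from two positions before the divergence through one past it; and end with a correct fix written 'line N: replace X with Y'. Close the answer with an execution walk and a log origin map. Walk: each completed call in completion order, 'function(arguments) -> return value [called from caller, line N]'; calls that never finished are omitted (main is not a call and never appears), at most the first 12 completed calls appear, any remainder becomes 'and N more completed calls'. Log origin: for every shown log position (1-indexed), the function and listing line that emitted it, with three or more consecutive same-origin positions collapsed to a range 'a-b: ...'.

Answer: the defect is in main at line 26.
The tell: The two runs log identically and part ways only at the printed values.
Call chain: main -> split_margin([-4, 6, 2, 3, 8, 11, -3, 10]) (called at line 25) -> collect_span(5, 0) (called at line 20) -> collect_span(4, 5) (called at line 5) ×4.
First divergence: there is none — every log position agrees.
Execution walk:
  screen_input([-4, 6, 2, 3, 8, 11, -3, 10]) -> 11  [called from split_margin, line 17]
  collect_span(0, 15) -> 15  [called from collect_span, line 5]
  collect_span(1, 14) -> 15  [called from collect_span, line 5]
  collect_span(2, 12) -> 15  [called from collect_span, line 5]
  collect_span(3, 9) -> 15  [called from collect_span, line 5]
  collect_span(4, 5) -> 15  [called from collect_span, line 5]
  collect_span(5, 0) -> 15  [called from split_margin, line 20]
  split_margin([-4, 6, 2, 3, 8, 11, -3, 10]) -> 15  [called from main, line 25]
Log line origins:
  1 — screen_input, line 8
  2 — screen_input, line 13
  3 — split_margin, line 19
  4-8 — collect_span, line 4
A correct fix: line 26: replace `step` with `acc`.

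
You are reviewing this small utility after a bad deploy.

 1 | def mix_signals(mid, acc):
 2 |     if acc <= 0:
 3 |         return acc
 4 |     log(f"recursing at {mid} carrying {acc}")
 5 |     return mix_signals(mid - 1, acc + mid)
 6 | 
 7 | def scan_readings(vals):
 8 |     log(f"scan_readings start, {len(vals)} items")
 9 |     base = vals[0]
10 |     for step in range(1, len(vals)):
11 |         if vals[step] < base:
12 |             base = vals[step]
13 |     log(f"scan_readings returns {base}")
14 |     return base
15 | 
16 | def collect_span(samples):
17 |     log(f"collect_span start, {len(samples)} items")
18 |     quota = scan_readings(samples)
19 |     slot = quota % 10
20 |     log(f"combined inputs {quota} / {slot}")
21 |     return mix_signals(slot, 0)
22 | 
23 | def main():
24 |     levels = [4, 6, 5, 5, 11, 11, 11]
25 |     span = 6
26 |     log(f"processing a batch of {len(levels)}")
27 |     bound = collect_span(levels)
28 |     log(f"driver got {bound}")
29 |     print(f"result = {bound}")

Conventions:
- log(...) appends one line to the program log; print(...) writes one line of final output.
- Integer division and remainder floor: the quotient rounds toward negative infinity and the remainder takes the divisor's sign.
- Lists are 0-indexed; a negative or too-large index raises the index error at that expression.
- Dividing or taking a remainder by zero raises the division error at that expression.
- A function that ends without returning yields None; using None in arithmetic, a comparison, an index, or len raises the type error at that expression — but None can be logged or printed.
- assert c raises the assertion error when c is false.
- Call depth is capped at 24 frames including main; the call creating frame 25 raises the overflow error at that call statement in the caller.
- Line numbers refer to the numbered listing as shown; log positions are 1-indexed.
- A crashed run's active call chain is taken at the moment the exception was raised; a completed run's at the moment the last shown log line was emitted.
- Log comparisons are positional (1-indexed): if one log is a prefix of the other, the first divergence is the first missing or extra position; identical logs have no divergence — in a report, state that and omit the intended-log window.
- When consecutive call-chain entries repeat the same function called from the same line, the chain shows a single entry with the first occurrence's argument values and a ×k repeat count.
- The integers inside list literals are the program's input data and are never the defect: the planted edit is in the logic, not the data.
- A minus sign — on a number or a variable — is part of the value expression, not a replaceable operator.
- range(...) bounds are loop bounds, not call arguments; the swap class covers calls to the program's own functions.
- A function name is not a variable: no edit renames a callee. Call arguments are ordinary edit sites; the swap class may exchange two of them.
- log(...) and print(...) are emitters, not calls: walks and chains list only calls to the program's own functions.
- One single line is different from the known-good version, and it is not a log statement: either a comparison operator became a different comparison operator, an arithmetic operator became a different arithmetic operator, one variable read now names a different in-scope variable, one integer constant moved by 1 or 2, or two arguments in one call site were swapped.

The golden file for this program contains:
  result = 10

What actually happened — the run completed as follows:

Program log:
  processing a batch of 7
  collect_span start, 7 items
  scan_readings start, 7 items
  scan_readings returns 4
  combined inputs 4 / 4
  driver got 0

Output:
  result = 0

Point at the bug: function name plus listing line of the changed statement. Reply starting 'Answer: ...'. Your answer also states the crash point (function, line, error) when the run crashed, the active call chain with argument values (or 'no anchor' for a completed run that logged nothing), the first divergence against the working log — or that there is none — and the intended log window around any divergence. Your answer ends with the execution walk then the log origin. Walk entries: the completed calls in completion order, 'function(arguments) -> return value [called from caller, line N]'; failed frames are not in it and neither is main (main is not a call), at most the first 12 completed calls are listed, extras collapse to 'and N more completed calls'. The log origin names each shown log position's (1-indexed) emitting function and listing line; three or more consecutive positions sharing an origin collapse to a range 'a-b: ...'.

Answer: the defect is in mix_signals at line 2.
The tell: Log line 6 is where behavior first shows: 'driver got 0' appears instead of 'recursing at 4 carrying 0'.
Call chain: main.
First divergence: at position 6 the run shows 'driver got 0' where the working version logs 'recursing at 4 carrying 0'.
Intended log window:
  4: scan_readings returns 4
  5: combined inputs 4 / 4
  6: recursing at 4 carrying 0
  7: recursing at 3 carrying 4
Execution walk:
  scan_readings([4, 6, 5, 5, 11, 11, 11]) -> 4  [called from collect_span, line 18]
  mix_signals(4, 0) -> 0  [called from collect_span, line 21]
  collect_span([4, 6, 5, 5, 11, 11, 11]) -> 0  [called from main, line 27]
Log origin:
  1: logged in main at line 26
  2: logged in collect_span at line 17
  3: logged in scan_readings at line 8
  4: logged in scan_readings at line 13
  5: logged in collect_span at line 20
  6: logged in main at line 28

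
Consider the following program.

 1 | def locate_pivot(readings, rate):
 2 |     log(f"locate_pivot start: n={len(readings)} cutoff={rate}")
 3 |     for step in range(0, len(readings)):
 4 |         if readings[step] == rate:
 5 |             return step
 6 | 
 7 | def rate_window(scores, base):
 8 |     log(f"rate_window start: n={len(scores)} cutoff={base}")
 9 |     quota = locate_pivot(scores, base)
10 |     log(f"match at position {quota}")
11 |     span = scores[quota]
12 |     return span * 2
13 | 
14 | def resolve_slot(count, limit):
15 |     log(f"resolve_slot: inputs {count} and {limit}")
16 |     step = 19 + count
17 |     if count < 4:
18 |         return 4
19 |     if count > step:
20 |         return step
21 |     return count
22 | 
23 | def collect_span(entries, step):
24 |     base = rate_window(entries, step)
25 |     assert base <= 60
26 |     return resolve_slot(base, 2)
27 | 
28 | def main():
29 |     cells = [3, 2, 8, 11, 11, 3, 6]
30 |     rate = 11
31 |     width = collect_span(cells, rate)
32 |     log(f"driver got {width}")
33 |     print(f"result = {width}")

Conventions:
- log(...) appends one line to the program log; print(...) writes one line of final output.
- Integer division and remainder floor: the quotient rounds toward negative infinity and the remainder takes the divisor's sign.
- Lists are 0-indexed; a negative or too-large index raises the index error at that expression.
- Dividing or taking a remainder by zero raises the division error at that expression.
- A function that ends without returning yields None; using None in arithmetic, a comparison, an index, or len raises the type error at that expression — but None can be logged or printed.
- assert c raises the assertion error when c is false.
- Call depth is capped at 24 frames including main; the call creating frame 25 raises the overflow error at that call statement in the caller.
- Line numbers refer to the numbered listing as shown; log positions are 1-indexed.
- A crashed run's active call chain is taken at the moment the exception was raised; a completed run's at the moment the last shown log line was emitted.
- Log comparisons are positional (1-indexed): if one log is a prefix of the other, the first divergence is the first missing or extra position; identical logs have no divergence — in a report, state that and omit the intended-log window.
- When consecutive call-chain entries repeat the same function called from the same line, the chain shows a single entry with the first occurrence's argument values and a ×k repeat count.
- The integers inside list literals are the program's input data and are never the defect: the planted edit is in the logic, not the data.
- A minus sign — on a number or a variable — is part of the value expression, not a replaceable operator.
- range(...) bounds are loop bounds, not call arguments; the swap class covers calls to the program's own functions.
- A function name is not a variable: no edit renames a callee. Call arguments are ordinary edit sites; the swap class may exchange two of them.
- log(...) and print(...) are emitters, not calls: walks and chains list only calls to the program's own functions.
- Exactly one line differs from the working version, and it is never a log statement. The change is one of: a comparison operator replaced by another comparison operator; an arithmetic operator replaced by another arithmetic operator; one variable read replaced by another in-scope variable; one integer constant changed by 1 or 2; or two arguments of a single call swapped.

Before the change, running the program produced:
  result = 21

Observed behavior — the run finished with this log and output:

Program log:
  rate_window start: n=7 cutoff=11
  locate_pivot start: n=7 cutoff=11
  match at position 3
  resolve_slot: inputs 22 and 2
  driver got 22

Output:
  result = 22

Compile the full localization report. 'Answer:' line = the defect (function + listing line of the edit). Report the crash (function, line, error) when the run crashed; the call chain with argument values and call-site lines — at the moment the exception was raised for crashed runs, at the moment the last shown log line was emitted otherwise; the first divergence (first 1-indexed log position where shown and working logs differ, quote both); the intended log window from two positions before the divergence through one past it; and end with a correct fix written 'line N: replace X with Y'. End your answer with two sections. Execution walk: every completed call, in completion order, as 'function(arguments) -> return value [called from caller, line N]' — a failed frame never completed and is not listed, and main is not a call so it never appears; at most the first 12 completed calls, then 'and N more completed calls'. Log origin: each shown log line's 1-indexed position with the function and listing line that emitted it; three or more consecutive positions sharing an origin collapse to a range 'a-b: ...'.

Answer: the defect is in resolve_slot at line 16.
The tell: Position 5 is the first bad log line: 'driver got 22' should read 'driver got 21'.
Call chain: main.
First divergence: position 5 — shown 'driver got 22', intended 'driver got 21'.
Intended log window:
  3: match at position 3
  4: resolve_slot: inputs 22 and 2
  5: driver got 21
Execution walk:
  locate_pivot([3, 2, 8, 11, 11, 3, 6], 11) -> 3  [called from rate_window, line 9]
  rate_window([3, 2, 8, 11, 11, 3, 6], 11) -> 22  [called from collect_span, line 24]
  resolve_slot(22, 2) -> 22  [called from collect_span, line 26]
  collect_span([3, 2, 8, 11, 11, 3, 6], 11) -> 22  [called from main, line 31]
Log origin:
  1 — rate_window, line 8
  2 — locate_pivot, line 2
  3 — rate_window, line 10
  4 — resolve_slot, line 15
  5 — main, line 32
A correct fix: line 16: replace `count` with `limit`.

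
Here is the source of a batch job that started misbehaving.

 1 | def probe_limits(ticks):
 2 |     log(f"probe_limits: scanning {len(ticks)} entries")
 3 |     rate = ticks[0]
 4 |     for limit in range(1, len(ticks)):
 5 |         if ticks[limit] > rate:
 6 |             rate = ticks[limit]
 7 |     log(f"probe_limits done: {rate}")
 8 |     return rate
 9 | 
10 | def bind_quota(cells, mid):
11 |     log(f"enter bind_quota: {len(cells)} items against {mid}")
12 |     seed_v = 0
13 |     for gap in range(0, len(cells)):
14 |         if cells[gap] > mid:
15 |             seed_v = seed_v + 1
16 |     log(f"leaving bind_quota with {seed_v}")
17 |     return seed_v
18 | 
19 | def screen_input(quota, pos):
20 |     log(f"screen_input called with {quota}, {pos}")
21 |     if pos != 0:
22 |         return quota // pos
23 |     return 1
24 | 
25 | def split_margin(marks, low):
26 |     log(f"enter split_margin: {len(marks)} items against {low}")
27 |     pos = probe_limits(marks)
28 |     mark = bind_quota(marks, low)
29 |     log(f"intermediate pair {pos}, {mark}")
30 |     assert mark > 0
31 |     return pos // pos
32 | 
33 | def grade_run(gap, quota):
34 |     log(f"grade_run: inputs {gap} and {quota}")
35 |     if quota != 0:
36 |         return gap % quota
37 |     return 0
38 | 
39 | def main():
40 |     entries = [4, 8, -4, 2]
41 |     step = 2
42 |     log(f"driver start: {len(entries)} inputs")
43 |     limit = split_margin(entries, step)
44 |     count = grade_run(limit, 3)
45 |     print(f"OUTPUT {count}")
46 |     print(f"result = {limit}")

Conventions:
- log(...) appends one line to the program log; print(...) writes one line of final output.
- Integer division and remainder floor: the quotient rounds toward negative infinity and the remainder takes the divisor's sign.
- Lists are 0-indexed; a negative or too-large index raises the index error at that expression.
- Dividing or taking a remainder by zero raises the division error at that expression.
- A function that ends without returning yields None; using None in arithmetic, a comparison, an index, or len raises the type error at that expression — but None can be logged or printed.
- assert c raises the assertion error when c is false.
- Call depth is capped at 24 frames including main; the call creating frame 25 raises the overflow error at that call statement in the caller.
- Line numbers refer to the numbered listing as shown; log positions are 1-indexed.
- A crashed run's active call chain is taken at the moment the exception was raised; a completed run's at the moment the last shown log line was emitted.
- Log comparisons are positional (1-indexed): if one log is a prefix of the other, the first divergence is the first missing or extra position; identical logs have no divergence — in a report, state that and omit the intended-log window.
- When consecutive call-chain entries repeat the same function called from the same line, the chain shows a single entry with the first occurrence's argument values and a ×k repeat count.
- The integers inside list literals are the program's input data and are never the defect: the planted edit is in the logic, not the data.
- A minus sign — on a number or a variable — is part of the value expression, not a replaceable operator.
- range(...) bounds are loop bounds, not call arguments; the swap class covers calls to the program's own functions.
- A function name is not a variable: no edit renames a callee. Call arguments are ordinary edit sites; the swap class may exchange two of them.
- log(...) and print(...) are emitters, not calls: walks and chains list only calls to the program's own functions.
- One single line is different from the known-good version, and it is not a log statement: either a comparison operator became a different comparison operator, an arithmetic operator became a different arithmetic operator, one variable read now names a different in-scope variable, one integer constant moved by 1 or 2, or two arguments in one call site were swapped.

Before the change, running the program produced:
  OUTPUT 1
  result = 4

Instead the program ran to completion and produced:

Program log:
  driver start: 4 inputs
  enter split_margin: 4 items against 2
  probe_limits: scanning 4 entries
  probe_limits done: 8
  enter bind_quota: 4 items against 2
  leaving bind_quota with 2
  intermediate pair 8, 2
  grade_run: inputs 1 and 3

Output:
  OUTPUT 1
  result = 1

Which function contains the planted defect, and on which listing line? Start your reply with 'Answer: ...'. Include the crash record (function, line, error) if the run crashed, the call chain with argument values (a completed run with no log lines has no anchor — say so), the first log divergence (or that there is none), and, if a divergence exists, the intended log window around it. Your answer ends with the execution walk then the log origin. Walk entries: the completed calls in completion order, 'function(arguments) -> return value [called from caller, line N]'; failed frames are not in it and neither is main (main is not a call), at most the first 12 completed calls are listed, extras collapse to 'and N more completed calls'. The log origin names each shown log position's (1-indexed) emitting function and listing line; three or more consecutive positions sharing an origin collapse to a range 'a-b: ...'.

Answer: the defect is in split_margin at line 31.
The tell: Position 8 is the first bad log line: 'grade_run: inputs 1 and 3' should read 'grade_run: inputs 4 and 3'.
Call chain: main -> grade_run(1, 3) (called at line 44).
First divergence: position 8 — the shown line 'grade_run: inputs 1 and 3' should read 'grade_run: inputs 4 and 3'.
Intended log window:
  6: leaving bind_quota with 2
  7: intermediate pair 8, 2
  8: grade_run: inputs 4 and 3
Execution walk:
  probe_limits([4, 8, -4, 2]) -> 8  [called from split_margin, line 27]
  bind_quota([4, 8, -4, 2], 2) -> 2  [called from split_margin, line 28]
  split_margin([4, 8, -4, 2], 2) -> 1  [called from main, line 43]
  grade_run(1, 3) -> 1  [called from main, line 44]
Origin of each log line:
  1 — main, line 42
  2 — split_margin, line 26
  3 — probe_limits, line 2
  4 — probe_limits, line 7
  5 — bind_quota, line 11
  6 — bind_quota, line 16
  7 — split_margin, line 29
  8 — grade_run, line 34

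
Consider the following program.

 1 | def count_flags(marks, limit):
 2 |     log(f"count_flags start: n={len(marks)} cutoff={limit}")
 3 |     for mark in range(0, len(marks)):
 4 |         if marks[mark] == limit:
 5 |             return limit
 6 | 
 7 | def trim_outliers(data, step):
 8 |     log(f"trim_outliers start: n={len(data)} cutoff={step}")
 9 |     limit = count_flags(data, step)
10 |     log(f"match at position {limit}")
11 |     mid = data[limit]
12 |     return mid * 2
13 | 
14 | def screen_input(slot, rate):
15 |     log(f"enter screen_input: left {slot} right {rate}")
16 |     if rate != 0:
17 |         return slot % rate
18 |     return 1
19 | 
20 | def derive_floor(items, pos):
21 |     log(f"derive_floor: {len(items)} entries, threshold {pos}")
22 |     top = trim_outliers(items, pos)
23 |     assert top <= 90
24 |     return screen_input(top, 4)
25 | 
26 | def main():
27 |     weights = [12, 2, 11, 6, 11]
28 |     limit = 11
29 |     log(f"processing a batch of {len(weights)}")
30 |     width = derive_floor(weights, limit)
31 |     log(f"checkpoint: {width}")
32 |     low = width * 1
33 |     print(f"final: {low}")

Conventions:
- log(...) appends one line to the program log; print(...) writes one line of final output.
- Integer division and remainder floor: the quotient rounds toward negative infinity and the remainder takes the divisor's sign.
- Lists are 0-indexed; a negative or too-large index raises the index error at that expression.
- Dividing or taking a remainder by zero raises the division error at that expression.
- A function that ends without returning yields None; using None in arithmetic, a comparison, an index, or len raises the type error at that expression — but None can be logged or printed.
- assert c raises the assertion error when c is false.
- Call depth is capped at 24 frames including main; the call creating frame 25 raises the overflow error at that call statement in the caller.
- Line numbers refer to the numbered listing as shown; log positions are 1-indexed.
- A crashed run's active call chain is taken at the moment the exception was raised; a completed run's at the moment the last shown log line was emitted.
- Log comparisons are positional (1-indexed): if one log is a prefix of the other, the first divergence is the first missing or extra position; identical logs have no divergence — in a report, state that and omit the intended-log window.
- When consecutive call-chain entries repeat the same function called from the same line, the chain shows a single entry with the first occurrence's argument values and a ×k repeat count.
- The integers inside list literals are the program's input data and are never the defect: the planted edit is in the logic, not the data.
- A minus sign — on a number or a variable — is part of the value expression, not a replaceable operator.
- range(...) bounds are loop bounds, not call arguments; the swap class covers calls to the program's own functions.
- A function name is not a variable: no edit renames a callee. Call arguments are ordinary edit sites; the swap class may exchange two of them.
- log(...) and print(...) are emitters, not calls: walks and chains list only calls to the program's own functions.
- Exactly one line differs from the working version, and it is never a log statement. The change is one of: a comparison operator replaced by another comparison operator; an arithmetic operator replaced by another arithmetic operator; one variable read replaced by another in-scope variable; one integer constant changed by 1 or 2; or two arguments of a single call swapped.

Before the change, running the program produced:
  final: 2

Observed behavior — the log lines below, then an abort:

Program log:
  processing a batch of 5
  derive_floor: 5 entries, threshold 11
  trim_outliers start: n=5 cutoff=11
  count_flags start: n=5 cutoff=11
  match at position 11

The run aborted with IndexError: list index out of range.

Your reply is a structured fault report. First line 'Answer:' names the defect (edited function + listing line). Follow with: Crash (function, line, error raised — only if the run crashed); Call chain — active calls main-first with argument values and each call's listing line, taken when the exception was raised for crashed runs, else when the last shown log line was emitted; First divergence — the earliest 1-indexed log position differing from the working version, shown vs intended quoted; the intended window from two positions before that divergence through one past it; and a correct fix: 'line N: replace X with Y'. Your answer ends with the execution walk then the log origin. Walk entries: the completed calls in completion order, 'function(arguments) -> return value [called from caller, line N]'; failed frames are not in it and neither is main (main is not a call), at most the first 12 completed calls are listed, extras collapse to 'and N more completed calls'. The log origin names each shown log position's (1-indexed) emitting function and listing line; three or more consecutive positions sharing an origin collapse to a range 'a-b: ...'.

Answer: the defect is in count_flags at line 5.
Key observation: At log position 5 the runs split — shown 'match at position 11', but the working version logs 'match at position 2'.
Crash: trim_outliers, line 11, IndexError.
Call chain: main -> derive_floor([12, 2, 11, 6, 11], 11) (called at line 30) -> trim_outliers([12, 2, 11, 6, 11], 11) (called at line 22).
First divergence: position 5 — shown 'match at position 11', intended 'match at position 2'.
Intended log window:
  3: trim_outliers start: n=5 cutoff=11
  4: count_flags start: n=5 cutoff=11
  5: match at position 2
  6: enter screen_input: left 22 right 4
Execution walk:
  count_flags([12, 2, 11, 6, 11], 11) -> 11  [called from trim_outliers, line 9]
Log line origins:
  1: emitted by main (line 29)
  2: emitted by derive_floor (line 21)
  3: emitted by trim_outliers (line 8)
  4: emitted by count_flags (line 2)
  5: emitted by trim_outliers (line 10)
A correct fix: line 5: replace `limit` with `mark`.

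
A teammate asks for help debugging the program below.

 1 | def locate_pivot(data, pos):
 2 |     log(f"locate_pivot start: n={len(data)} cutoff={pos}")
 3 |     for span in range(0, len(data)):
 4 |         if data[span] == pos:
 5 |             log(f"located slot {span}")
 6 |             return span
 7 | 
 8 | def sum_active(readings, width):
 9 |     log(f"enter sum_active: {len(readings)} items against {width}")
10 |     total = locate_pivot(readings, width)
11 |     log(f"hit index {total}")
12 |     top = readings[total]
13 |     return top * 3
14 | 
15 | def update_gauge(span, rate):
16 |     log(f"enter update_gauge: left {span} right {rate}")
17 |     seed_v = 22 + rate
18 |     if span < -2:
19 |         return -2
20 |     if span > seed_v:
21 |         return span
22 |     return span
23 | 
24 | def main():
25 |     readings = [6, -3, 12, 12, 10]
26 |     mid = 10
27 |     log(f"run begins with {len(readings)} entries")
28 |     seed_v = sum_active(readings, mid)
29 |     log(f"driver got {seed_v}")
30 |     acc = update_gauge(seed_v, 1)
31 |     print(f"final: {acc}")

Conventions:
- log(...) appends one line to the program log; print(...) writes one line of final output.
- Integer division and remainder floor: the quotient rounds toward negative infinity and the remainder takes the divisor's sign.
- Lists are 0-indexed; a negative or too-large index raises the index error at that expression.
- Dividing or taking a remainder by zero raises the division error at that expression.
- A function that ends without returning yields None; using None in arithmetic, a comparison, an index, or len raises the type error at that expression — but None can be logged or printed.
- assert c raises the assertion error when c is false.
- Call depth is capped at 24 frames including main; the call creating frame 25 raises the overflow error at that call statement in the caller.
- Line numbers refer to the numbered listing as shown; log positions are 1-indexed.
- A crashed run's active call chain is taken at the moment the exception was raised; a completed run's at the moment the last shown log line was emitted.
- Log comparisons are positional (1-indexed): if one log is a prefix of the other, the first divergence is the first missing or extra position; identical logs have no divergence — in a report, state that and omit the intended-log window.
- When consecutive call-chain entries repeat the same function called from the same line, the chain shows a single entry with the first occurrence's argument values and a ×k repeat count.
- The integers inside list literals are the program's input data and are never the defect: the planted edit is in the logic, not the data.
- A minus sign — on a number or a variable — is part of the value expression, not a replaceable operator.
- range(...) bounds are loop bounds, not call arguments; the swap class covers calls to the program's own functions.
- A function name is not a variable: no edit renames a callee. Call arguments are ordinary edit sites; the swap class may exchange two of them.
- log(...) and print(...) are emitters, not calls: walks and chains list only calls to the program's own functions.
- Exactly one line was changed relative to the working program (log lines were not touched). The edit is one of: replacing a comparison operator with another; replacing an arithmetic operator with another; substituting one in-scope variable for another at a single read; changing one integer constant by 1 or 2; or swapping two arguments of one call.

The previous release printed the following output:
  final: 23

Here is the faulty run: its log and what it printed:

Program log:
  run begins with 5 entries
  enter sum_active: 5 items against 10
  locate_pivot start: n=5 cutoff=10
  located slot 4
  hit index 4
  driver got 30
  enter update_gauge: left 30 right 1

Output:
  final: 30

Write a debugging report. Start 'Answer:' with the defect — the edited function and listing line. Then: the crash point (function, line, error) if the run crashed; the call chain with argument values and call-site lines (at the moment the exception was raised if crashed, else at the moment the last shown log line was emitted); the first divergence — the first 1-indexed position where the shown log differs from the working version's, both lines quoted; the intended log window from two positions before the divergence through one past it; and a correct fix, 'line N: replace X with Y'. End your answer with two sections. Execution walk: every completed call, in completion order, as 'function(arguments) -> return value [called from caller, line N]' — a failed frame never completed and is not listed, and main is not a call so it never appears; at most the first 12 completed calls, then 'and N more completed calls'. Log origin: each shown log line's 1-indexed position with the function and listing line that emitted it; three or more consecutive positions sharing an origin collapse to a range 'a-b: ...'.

Answer: the defect is in update_gauge at line 21.
Key observation: Nothing in the log betrays the bug — only the output does.
Call chain: main -> update_gauge(30, 1) (called at line 30).
First divergence: none; the two logs match at every position.
Execution walk:
  locate_pivot([6, -3, 12, 12, 10], 10) -> 4  [called from sum_active, line 10]
  sum_active([6, -3, 12, 12, 10], 10) -> 30  [called from main, line 28]
  update_gauge(30, 1) -> 30  [called from main, line 30]
Log origins:
  1: logged in main at line 27
  2: logged in sum_active at line 9
  3: logged in locate_pivot at line 2
  4: logged in locate_pivot at line 5
  5: logged in sum_active at line 11
  6: logged in main at line 29
  7: logged in update_gauge at line 16
A correct fix: line 21: replace `span` with `seed_v`.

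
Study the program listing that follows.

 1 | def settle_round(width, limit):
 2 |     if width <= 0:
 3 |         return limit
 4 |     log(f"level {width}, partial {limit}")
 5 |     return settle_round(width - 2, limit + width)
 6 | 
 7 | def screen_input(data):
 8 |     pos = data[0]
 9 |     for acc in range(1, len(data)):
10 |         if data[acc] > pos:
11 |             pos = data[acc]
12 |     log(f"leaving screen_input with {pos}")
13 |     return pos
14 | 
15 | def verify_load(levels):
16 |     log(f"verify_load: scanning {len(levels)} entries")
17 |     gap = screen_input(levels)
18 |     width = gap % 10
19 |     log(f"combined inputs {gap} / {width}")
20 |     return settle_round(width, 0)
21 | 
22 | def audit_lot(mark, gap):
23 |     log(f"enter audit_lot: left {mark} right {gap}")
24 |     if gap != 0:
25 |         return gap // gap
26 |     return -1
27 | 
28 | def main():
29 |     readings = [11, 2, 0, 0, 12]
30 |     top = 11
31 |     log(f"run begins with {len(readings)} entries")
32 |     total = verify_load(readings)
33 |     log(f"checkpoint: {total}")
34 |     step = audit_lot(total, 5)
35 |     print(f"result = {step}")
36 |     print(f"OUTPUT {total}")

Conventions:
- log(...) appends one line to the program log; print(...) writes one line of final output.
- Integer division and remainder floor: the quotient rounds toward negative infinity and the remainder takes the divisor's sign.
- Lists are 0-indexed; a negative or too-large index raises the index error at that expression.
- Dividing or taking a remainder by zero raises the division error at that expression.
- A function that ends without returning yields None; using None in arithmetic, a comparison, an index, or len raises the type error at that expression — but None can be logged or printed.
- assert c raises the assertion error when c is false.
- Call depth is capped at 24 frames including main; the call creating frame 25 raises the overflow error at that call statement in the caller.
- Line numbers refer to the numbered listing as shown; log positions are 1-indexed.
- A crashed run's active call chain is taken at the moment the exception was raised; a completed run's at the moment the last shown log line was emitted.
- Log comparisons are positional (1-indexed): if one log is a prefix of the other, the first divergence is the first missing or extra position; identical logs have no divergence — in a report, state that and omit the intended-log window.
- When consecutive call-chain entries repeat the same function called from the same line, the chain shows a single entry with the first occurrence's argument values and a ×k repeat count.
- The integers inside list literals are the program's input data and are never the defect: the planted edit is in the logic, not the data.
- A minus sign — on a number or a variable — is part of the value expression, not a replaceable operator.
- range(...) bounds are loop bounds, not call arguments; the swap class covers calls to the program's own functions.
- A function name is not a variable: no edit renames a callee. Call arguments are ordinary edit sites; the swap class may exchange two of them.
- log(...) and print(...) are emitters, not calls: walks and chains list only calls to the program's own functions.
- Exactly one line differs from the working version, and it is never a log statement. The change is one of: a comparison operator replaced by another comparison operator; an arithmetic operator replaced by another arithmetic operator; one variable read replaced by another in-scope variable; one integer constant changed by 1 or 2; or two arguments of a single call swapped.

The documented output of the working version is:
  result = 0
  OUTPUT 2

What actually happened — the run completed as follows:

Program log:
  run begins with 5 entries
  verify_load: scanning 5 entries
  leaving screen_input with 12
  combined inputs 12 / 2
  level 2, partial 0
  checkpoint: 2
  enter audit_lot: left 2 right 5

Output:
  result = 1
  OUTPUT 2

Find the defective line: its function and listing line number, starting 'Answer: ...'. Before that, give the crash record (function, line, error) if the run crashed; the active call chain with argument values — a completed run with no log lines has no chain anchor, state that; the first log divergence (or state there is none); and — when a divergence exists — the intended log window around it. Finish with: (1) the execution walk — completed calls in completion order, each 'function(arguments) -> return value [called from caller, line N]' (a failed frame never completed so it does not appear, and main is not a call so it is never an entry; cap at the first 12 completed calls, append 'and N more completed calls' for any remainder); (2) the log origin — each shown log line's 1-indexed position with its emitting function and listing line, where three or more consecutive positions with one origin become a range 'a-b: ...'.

Answer: the defect is in audit_lot at line 25.
Key fact: Every logged value matches the working version; the printed result is what differs.
Call chain: main -> audit_lot(2, 5) (called at line 34).
First divergence: none (the log streams are identical).
Execution walk:
  screen_input([11, 2, 0, 0, 12]) -> 12  [called from verify_load, line 17]
  settle_round(0, 2) -> 2  [called from settle_round, line 5]
  settle_round(2, 0) -> 2  [called from verify_load, line 20]
  verify_load([11, 2, 0, 0, 12]) -> 2  [called from main, line 32]
  audit_lot(2, 5) -> 1  [called from main, line 34]
Log origin:
  1: emitted by main (line 31)
  2: emitted by verify_load (line 16)
  3: emitted by screen_input (line 12)
  4: emitted by verify_load (line 19)
  5: emitted by settle_round (line 4)
  6: emitted by main (line 33)
  7: emitted by audit_lot (line 23)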